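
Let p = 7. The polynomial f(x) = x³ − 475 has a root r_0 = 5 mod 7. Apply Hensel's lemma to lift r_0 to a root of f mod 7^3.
r_2 = 173 (mod 343)

Hensel: r_{i+1} = r_i − f(r_i)/f′(r_i) mod 7^{i+2}, where f′(x) = 3x². Iterate:
  r_0 = 5 (mod 7)
  r_1 = 26 (mod 49)
  r_2 = 173 (mod 343)
Final: r = 173 with f(r) ≡ 0 mod 7^3.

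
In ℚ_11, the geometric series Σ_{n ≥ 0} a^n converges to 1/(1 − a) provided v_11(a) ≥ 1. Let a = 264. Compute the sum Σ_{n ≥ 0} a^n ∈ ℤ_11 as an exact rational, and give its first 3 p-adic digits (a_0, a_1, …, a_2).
Σ a^n = 1/(1 − a) = -1/263;  first 3 digits = (1, 2, 6)

v_11(a) = 1 ≥ 1, so the series converges in ℤ_11 to 1/(1 − a) = 1/(1 − 264) = -1/263. Expand this rational in ℤ_11: compute digits iteratively via d_i = x_i mod 11, x_{i+1} = (x_i − d_i)/11. The first 3 digits are (1, 2, 6).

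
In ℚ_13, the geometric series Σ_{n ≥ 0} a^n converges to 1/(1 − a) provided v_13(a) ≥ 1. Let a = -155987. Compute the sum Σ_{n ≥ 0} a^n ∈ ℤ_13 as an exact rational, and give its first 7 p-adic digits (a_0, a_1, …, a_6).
Σ a^n = 1/(1 − a) = 1/155988;  first 7 digits = (1, 0, 0, 7, 7, 12, 9)

v_13(a) = 3 ≥ 1, so the series converges in ℤ_13 to 1/(1 − a) = 1/(1 − (-155987)) = 1/155988. Expand this rational in ℤ_13: compute digits iteratively via d_i = x_i mod 13, x_{i+1} = (x_i − d_i)/13. The first 7 digits are (1, 0, 0, 7, 7, 12, 9).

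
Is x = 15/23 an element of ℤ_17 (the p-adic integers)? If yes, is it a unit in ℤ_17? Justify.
x ∈ ℤ_17^× (unit); v_17(x) = 0

ℤ_17 = {x ∈ ℚ_17 : v_17(x) ≥ 0} and ℤ_17^× = {x ∈ ℤ_17 : v_17(x) = 0}. Here v_17(15/23) = v_17(num) − v_17(den) = 0; compare against these criteria.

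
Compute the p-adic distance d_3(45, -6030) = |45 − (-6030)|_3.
d_3(45, -6030) = 1/243

Step 1 — x − y = 45 − (-6030) = 6075. Step 2 — v_3(6075) = 5 (factor: 6075 = (3^5 · 25); the sign does not affect v_p). Step 3 — |x − y|_3 = 3^{-5} = 1/243.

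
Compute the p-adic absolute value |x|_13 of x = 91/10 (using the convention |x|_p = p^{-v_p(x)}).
|91/10|_13 = 1/13

Step 1 — compute v_13(x) by factoring powers of 13 out of the numerator and denominator: v_13(91/10) = 1. Step 2 — apply |x|_p = p^{-v_p(x)} = 13^{-1} = 1/13.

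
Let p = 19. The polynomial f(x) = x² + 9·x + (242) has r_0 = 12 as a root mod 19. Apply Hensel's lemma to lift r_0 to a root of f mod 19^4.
r_3 = 127977 (mod 130321)

Hensel: r_{i+1} = r_i − f(r_i)·(f′(r_i))^{-1} mod 19^{i+2}, f′(x) = 2x + 9. Iterate:
  r_0 = 12 (mod 19)
  r_1 = 183 (mod 361)
  r_2 = 4515 (mod 6859)
  r_3 = 127977 (mod 130321)
Final: r = 127977 satisfies f(r) ≡ 0 mod 19^4.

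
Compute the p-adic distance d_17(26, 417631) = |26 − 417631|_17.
d_17(26, 417631) = 1/83521

Step 1 — x − y = 26 − 417631 = -417605. Step 2 — v_17(-417605) = 4 (factor: -417605 = −(17^4 · 5); the sign does not affect v_p). Step 3 — |x − y|_17 = 17^{-4} = 1/83521.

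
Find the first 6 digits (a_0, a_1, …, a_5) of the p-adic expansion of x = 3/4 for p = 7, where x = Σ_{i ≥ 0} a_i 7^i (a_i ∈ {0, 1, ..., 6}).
(a_0, …, a_5) = (6, 1, 5, 1, 5, 1)

v_7(3/4) = 0 (numerator and denominator both coprime to 7), so x ∈ ℤ_7^×. Compute digits iteratively via a_i = x_i mod 7, x_{i+1} = (x_i − a_i)/7, with x_0 = x:
  x_0 = 3/4;  a_0 = 6;  x_1 = (x_0 − 6)/7 = -3/4
  x_1 = -3/4;  a_1 = 1;  x_2 = (x_1 − 1)/7 = -1/4
  x_2 = -1/4;  a_2 = 5;  x_3 = (x_2 − 5)/7 = -3/4
  x_3 = -3/4;  a_3 = 1;  x_4 = (x_3 − 1)/7 = -1/4
  x_4 = -1/4;  a_4 = 5;  x_5 = (x_4 − 5)/7 = -3/4
  x_5 = -3/4;  a_5 = 1;  x_6 = (x_5 − 1)/7 = -1/4
Digits: (6, 1, 5, 1, 5, 1).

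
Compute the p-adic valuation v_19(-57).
v_19(-57) = 1

v_19(n) is the largest exponent k such that 19^k divides n. Factor out: -57 = -19^1 · 3. (Sign doesn't affect v_p.) So v_19(-57) = 1.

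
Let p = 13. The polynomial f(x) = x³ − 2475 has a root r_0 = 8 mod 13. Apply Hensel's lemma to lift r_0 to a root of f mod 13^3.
r_2 = 1100 (mod 2197)

Hensel: r_{i+1} = r_i − f(r_i)/f′(r_i) mod 13^{i+2}, where f′(x) = 3x². Iterate:
  r_0 = 8 (mod 13)
  r_1 = 86 (mod 169)
  r_2 = 1100 (mod 2197)
Final: r = 1100 with f(r) ≡ 0 mod 13^3.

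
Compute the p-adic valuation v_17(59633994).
v_17(59633994) = 5

v_17(n) is the largest exponent k such that 17^k divides n. Factor out: 59633994 = 17^5 · 42. (Sign doesn't affect v_p.) So v_17(59633994) = 5.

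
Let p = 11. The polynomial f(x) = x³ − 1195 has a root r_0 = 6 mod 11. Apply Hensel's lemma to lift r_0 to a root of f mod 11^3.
r_2 = 1150 (mod 1331)

Hensel: r_{i+1} = r_i − f(r_i)/f′(r_i) mod 11^{i+2}, where f′(x) = 3x². Iterate:
  r_0 = 6 (mod 11)
  r_1 = 61 (mod 121)
  r_2 = 1150 (mod 1331)
Final: r = 1150 with f(r) ≡ 0 mod 11^3.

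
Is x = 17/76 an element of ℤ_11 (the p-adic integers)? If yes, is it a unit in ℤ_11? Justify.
x ∈ ℤ_11^× (unit); v_11(x) = 0

ℤ_11 = {x ∈ ℚ_11 : v_11(x) ≥ 0} and ℤ_11^× = {x ∈ ℤ_11 : v_11(x) = 0}. Here v_11(17/76) = v_11(num) − v_11(den) = 0; compare against these criteria.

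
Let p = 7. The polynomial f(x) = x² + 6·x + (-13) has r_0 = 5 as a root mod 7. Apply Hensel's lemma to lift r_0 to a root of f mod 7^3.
r_2 = 82 (mod 343)

Hensel: r_{i+1} = r_i − f(r_i)·(f′(r_i))^{-1} mod 7^{i+2}, f′(x) = 2x + 6. Iterate:
  r_0 = 5 (mod 7)
  r_1 = 33 (mod 49)
  r_2 = 82 (mod 343)
Final: r = 82 satisfies f(r) ≡ 0 mod 7^3.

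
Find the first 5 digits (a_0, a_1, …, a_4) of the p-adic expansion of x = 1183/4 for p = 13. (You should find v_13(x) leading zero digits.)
(a_0, …, a_4) = (0, 0, 5, 3, 3)

v_13(1183/4) = 2, so a_0 = ... = a_1 = 0. Factor out: x = 13^2 · u with u = 7/4 a unit in ℤ_13. Expand u iteratively via a_{v+i} = u_i mod 13, u_{i+1} = (u_i − a_{v+i})/13:
  u_0 = 7/4;  a_2 = 5;  u_1 = (u_0 − 5)/13 = -1/4
  u_1 = -1/4;  a_3 = 3;  u_2 = (u_1 − 3)/13 = -1/4
  u_2 = -1/4;  a_4 = 3;  u_3 = (u_2 − 3)/13 = -1/4
Digits: (0, 0, 5, 3, 3).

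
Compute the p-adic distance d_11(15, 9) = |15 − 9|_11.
d_11(15, 9) = 1

Step 1 — x − y = 15 − 9 = 6. Step 2 — v_11(6) = 0 (factor: 6 = (11^0 · 6); the sign does not affect v_p). Step 3 — |x − y|_11 = 11^{0} = 1.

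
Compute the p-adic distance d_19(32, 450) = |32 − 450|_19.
d_19(32, 450) = 1/19

Step 1 — x − y = 32 − 450 = -418. Step 2 — v_19(-418) = 1 (factor: -418 = −(19^1 · 22); the sign does not affect v_p). Step 3 — |x − y|_19 = 19^{-1} = 1/19.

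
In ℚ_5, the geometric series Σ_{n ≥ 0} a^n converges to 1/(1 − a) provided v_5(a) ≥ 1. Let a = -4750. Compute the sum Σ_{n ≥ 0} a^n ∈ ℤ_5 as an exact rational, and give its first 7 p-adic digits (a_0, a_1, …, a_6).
Σ a^n = 1/(1 − a) = 1/4751;  first 7 digits = (1, 0, 0, 2, 2, 3, 3)

v_5(a) = 3 ≥ 1, so the series converges in ℤ_5 to 1/(1 − a) = 1/(1 − (-4750)) = 1/4751. Expand this rational in ℤ_5: compute digits iteratively via d_i = x_i mod 5, x_{i+1} = (x_i − d_i)/5. The first 7 digits are (1, 0, 0, 2, 2, 3, 3).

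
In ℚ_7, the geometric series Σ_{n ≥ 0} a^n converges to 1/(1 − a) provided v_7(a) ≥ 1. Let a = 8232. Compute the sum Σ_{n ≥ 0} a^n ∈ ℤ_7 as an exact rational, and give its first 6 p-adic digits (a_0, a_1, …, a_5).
Σ a^n = 1/(1 − a) = -1/8231;  first 6 digits = (1, 0, 0, 3, 3, 0)

v_7(a) = 3 ≥ 1, so the series converges in ℤ_7 to 1/(1 − a) = 1/(1 − 8232) = -1/8231. Expand this rational in ℤ_7: compute digits iteratively via d_i = x_i mod 7, x_{i+1} = (x_i − d_i)/7. The first 6 digits are (1, 0, 0, 3, 3, 0).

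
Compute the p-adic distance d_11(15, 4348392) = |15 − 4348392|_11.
d_11(15, 4348392) = 1/161051

Step 1 — x − y = 15 − 4348392 = -4348377. Step 2 — v_11(-4348377) = 5 (factor: -4348377 = −(11^5 · 27); the sign does not affect v_p). Step 3 — |x − y|_11 = 11^{-5} = 1/161051.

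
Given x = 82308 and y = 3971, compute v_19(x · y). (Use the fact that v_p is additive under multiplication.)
v_19(326845068) = 5

v_p(x) = 3 (factor: 82308 = 19^3 · 12); v_p(y) = 2 (factor: 3971 = 19^2 · 11). Additivity: v_p(xy) = v_p(x) + v_p(y) = 3 + 2 = 5. (Direct check: xy = 326845068 = 19^5 · (132).)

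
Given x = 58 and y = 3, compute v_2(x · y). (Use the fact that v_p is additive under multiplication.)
v_2(174) = 1

v_p(x) = 1 (factor: 58 = 2^1 · 29); v_p(y) = 0 (factor: 3 = 2^0 · 3). Additivity: v_p(xy) = v_p(x) + v_p(y) = 1 + 0 = 1. (Direct check: xy = 174 = 2^1 · (87).)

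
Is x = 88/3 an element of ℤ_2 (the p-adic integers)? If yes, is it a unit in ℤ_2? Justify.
x ∈ ℤ_2 but not a unit; v_2(x) = 3 > 0

ℤ_2 = {x ∈ ℚ_2 : v_2(x) ≥ 0} and ℤ_2^× = {x ∈ ℤ_2 : v_2(x) = 0}. Here v_2(88/3) = v_2(num) − v_2(den) = 3; compare against these criteria.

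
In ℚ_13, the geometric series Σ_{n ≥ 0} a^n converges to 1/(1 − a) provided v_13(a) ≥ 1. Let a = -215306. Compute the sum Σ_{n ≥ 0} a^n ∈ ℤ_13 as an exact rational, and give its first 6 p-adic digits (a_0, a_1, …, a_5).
Σ a^n = 1/(1 − a) = 1/215307;  first 6 digits = (1, 0, 0, 6, 5, 12)

v_13(a) = 3 ≥ 1, so the series converges in ℤ_13 to 1/(1 − a) = 1/(1 − (-215306)) = 1/215307. Expand this rational in ℤ_13: compute digits iteratively via d_i = x_i mod 13, x_{i+1} = (x_i − d_i)/13. The first 6 digits are (1, 0, 0, 6, 5, 12).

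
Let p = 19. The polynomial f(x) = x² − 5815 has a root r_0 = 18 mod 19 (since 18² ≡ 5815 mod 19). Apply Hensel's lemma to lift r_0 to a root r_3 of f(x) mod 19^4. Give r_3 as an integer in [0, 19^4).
r_3 = 48715 (mod 130321)

Hensel's recurrence: r_{i+1} = r_i − f(r_i)·(f′(r_i))^{-1} mod 19^{i+2}, with f′(x) = 2x. Iterate:
  r_0 = 18 (mod 19)
  r_1 = 341 (mod 361)
  r_2 = 702 (mod 6859)
  r_3 = 48715 (mod 130321)
Final: r_3 = 48715, and one checks f(r_3) ≡ 0 mod 19^4.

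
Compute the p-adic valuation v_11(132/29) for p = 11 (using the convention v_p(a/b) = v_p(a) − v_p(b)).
v_11(132/29) = 1

Factor powers of 11 from the numerator and denominator of the reduced fraction: 132 = 11^1 · 12 and 29 = 11^0 · 29. Apply v_p(a/b) = v_p(a) − v_p(b): v_11(132/29) = 1 − 0 = 1.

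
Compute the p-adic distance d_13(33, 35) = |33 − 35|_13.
d_13(33, 35) = 1

Step 1 — x − y = 33 − 35 = -2. Step 2 — v_13(-2) = 0 (factor: -2 = −(13^0 · 2); the sign does not affect v_p). Step 3 — |x − y|_13 = 13^{0} = 1.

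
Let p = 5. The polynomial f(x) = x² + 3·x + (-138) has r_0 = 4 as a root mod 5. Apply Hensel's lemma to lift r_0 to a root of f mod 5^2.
r_1 = 14 (mod 25)

Hensel: r_{i+1} = r_i − f(r_i)·(f′(r_i))^{-1} mod 5^{i+2}, f′(x) = 2x + 3. Iterate:
  r_0 = 4 (mod 5)
  r_1 = 14 (mod 25)
Final: r = 14 satisfies f(r) ≡ 0 mod 5^2.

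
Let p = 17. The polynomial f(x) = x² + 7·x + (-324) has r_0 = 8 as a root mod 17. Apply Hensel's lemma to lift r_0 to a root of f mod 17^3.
r_2 = 4666 (mod 4913)

Hensel: r_{i+1} = r_i − f(r_i)·(f′(r_i))^{-1} mod 17^{i+2}, f′(x) = 2x + 7. Iterate:
  r_0 = 8 (mod 17)
  r_1 = 42 (mod 289)
  r_2 = 4666 (mod 4913)
Final: r = 4666 satisfies f(r) ≡ 0 mod 17^3.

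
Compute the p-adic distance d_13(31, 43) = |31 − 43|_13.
d_13(31, 43) = 1

Step 1 — x − y = 31 − 43 = -12. Step 2 — v_13(-12) = 0 (factor: -12 = −(13^0 · 12); the sign does not affect v_p). Step 3 — |x − y|_13 = 13^{0} = 1.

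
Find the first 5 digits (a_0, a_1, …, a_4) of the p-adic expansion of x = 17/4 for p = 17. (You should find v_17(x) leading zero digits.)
(a_0, …, a_4) = (0, 13, 12, 12, 12)

v_17(17/4) = 1, so a_0 = ... = a_0 = 0. Factor out: x = 17^1 · u with u = 1/4 a unit in ℤ_17. Expand u iteratively via a_{v+i} = u_i mod 17, u_{i+1} = (u_i − a_{v+i})/17:
  u_0 = 1/4;  a_1 = 13;  u_1 = (u_0 − 13)/17 = -3/4
  u_1 = -3/4;  a_2 = 12;  u_2 = (u_1 − 12)/17 = -3/4
  u_2 = -3/4;  a_3 = 12;  u_3 = (u_2 − 12)/17 = -3/4
  u_3 = -3/4;  a_4 = 12;  u_4 = (u_3 − 12)/17 = -3/4
Digits: (0, 13, 12, 12, 12).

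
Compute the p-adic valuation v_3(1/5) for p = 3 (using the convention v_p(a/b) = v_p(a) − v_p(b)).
v_3(1/5) = 0

Factor powers of 3 from the numerator and denominator of the reduced fraction: 1 = 3^0 · 1 and 5 = 3^0 · 5. Apply v_p(a/b) = v_p(a) − v_p(b): v_3(1/5) = 0 − 0 = 0.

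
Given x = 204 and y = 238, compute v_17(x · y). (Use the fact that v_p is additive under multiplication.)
v_17(48552) = 2

v_p(x) = 1 (factor: 204 = 17^1 · 12); v_p(y) = 1 (factor: 238 = 17^1 · 14). Additivity: v_p(xy) = v_p(x) + v_p(y) = 1 + 1 = 2. (Direct check: xy = 48552 = 17^2 · (168).)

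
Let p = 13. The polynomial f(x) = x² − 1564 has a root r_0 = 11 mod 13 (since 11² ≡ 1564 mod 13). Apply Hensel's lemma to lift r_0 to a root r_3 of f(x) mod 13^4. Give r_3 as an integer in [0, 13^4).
r_3 = 20057 (mod 28561)

Hensel's recurrence: r_{i+1} = r_i − f(r_i)·(f′(r_i))^{-1} mod 13^{i+2}, with f′(x) = 2x. Iterate:
  r_0 = 11 (mod 13)
  r_1 = 115 (mod 169)
  r_2 = 284 (mod 2197)
  r_3 = 20057 (mod 28561)
Final: r_3 = 20057, and one checks f(r_3) ≡ 0 mod 13^4.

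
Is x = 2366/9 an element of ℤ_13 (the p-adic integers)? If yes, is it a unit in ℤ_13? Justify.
x ∈ ℤ_13 but not a unit; v_13(x) = 2 > 0

ℤ_13 = {x ∈ ℚ_13 : v_13(x) ≥ 0} and ℤ_13^× = {x ∈ ℤ_13 : v_13(x) = 0}. Here v_13(2366/9) = v_13(num) − v_13(den) = 2; compare against these criteria.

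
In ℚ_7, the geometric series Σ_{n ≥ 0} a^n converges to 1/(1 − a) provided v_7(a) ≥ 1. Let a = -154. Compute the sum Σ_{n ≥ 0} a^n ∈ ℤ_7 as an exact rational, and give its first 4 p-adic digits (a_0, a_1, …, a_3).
Σ a^n = 1/(1 − a) = 1/155;  first 4 digits = (1, 6, 4, 4)

v_7(a) = 1 ≥ 1, so the series converges in ℤ_7 to 1/(1 − a) = 1/(1 − (-154)) = 1/155. Expand this rational in ℤ_7: compute digits iteratively via d_i = x_i mod 7, x_{i+1} = (x_i − d_i)/7. The first 4 digits are (1, 6, 4, 4).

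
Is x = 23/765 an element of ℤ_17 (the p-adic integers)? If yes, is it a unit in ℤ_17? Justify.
x ∉ ℤ_17 (v_17(x) = -1 < 0)

ℤ_17 = {x ∈ ℚ_17 : v_17(x) ≥ 0} and ℤ_17^× = {x ∈ ℤ_17 : v_17(x) = 0}. Here v_17(23/765) = v_17(num) − v_17(den) = -1; compare against these criteria.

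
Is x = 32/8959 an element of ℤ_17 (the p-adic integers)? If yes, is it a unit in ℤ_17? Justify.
x ∉ ℤ_17 (v_17(x) = -2 < 0)

ℤ_17 = {x ∈ ℚ_17 : v_17(x) ≥ 0} and ℤ_17^× = {x ∈ ℤ_17 : v_17(x) = 0}. Here v_17(32/8959) = v_17(num) − v_17(den) = -2; compare against these criteria.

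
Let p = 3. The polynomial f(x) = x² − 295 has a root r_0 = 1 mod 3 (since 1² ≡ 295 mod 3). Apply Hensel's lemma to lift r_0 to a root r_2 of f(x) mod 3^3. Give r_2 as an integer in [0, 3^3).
r_2 = 22 (mod 27)

Hensel's recurrence: r_{i+1} = r_i − f(r_i)·(f′(r_i))^{-1} mod 3^{i+2}, with f′(x) = 2x. Iterate:
  r_0 = 1 (mod 3)
  r_1 = 4 (mod 9)
  r_2 = 22 (mod 27)
Final: r_2 = 22, and one checks f(r_2) ≡ 0 mod 3^3.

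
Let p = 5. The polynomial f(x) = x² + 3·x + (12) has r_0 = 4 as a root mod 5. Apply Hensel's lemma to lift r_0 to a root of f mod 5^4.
r_3 = 389 (mod 625)

Hensel: r_{i+1} = r_i − f(r_i)·(f′(r_i))^{-1} mod 5^{i+2}, f′(x) = 2x + 3. Iterate:
  r_0 = 4 (mod 5)
  r_1 = 14 (mod 25)
  r_2 = 14 (mod 125)
  r_3 = 389 (mod 625)
Final: r = 389 satisfies f(r) ≡ 0 mod 5^4.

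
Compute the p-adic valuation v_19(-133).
v_19(-133) = 1

v_19(n) is the largest exponent k such that 19^k divides n. Factor out: -133 = -19^1 · 7. (Sign doesn't affect v_p.) So v_19(-133) = 1.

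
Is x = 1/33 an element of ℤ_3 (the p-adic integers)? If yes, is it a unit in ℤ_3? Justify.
x ∉ ℤ_3 (v_3(x) = -1 < 0)

ℤ_3 = {x ∈ ℚ_3 : v_3(x) ≥ 0} and ℤ_3^× = {x ∈ ℤ_3 : v_3(x) = 0}. Here v_3(1/33) = v_3(num) − v_3(den) = -1; compare against these criteria.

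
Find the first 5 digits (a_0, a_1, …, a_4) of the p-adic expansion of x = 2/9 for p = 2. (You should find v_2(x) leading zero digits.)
(a_0, …, a_4) = (0, 1, 0, 0, 1)

v_2(2/9) = 1, so a_0 = ... = a_0 = 0. Factor out: x = 2^1 · u with u = 1/9 a unit in ℤ_2. Expand u iteratively via a_{v+i} = u_i mod 2, u_{i+1} = (u_i − a_{v+i})/2:
  u_0 = 1/9;  a_1 = 1;  u_1 = (u_0 − 1)/2 = -4/9
  u_1 = -4/9;  a_2 = 0;  u_2 = (u_1 − 0)/2 = -2/9
  u_2 = -2/9;  a_3 = 0;  u_3 = (u_2 − 0)/2 = -1/9
  u_3 = -1/9;  a_4 = 1;  u_4 = (u_3 − 1)/2 = -5/9
Digits: (0, 1, 0, 0, 1).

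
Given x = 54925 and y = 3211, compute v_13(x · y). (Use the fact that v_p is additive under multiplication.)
v_13(176364175) = 5

v_p(x) = 3 (factor: 54925 = 13^3 · 25); v_p(y) = 2 (factor: 3211 = 13^2 · 19). Additivity: v_p(xy) = v_p(x) + v_p(y) = 3 + 2 = 5. (Direct check: xy = 176364175 = 13^5 · (475).)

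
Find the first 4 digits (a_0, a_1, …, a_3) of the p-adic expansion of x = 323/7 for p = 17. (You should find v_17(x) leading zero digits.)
(a_0, …, a_3) = (0, 10, 2, 12)

v_17(323/7) = 1, so a_0 = ... = a_0 = 0. Factor out: x = 17^1 · u with u = 19/7 a unit in ℤ_17. Expand u iteratively via a_{v+i} = u_i mod 17, u_{i+1} = (u_i − a_{v+i})/17:
  u_0 = 19/7;  a_1 = 10;  u_1 = (u_0 − 10)/17 = -3/7
  u_1 = -3/7;  a_2 = 2;  u_2 = (u_1 − 2)/17 = -1/7
  u_2 = -1/7;  a_3 = 12;  u_3 = (u_2 − 12)/17 = -5/7
Digits: (0, 10, 2, 12).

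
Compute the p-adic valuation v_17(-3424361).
v_17(-3424361) = 4

v_17(n) is the largest exponent k such that 17^k divides n. Factor out: -3424361 = -17^4 · 41. (Sign doesn't affect v_p.) So v_17(-3424361) = 4.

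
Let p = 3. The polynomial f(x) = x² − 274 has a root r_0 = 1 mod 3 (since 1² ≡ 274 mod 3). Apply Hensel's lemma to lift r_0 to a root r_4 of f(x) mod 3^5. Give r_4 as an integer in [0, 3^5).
r_4 = 52 (mod 243)

Hensel's recurrence: r_{i+1} = r_i − f(r_i)·(f′(r_i))^{-1} mod 3^{i+2}, with f′(x) = 2x. Iterate:
  r_0 = 1 (mod 3)
  r_1 = 7 (mod 9)
  r_2 = 25 (mod 27)
  r_3 = 52 (mod 81)
  r_4 = 52 (mod 243)
Final: r_4 = 52, and one checks f(r_4) ≡ 0 mod 3^5.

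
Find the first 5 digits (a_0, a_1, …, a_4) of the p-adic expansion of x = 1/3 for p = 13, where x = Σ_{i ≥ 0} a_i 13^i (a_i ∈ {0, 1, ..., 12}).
(a_0, …, a_4) = (9, 8, 8, 8, 8)

v_13(1/3) = 0 (numerator and denominator both coprime to 13), so x ∈ ℤ_13^×. Compute digits iteratively via a_i = x_i mod 13, x_{i+1} = (x_i − a_i)/13, with x_0 = x:
  x_0 = 1/3;  a_0 = 9;  x_1 = (x_0 − 9)/13 = -2/3
  x_1 = -2/3;  a_1 = 8;  x_2 = (x_1 − 8)/13 = -2/3
  x_2 = -2/3;  a_2 = 8;  x_3 = (x_2 − 8)/13 = -2/3
  x_3 = -2/3;  a_3 = 8;  x_4 = (x_3 − 8)/13 = -2/3
  x_4 = -2/3;  a_4 = 8;  x_5 = (x_4 − 8)/13 = -2/3
Digits: (9, 8, 8, 8, 8).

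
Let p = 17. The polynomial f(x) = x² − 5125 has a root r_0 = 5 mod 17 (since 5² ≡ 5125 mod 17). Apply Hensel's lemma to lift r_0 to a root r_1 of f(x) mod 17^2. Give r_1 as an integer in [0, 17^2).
r_1 = 226 (mod 289)

Hensel's recurrence: r_{i+1} = r_i − f(r_i)·(f′(r_i))^{-1} mod 17^{i+2}, with f′(x) = 2x. Iterate:
  r_0 = 5 (mod 17)
  r_1 = 226 (mod 289)
Final: r_1 = 226, and one checks f(r_1) ≡ 0 mod 17^2.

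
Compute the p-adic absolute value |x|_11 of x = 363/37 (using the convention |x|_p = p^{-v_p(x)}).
|363/37|_11 = 1/121

Step 1 — compute v_11(x) by factoring powers of 11 out of the numerator and denominator: v_11(363/37) = 2. Step 2 — apply |x|_p = p^{-v_p(x)} = 11^{-2} = 1/121.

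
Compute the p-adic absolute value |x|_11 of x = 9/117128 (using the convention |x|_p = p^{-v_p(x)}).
|9/117128|_11 = 14641

Step 1 — compute v_11(x) by factoring powers of 11 out of the numerator and denominator: v_11(9/117128) = -4. Step 2 — apply |x|_p = p^{-v_p(x)} = 11^{4} = 14641.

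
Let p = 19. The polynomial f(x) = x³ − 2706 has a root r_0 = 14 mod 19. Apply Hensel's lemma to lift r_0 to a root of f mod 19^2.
r_1 = 52 (mod 361)

Hensel: r_{i+1} = r_i − f(r_i)/f′(r_i) mod 19^{i+2}, where f′(x) = 3x². Iterate:
  r_0 = 14 (mod 19)
  r_1 = 52 (mod 361)
Final: r = 52 with f(r) ≡ 0 mod 19^2.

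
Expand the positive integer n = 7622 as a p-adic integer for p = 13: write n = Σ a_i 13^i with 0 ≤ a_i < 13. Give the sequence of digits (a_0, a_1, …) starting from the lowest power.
(a_0, a_1, …) = (4, 1, 6, 3)

Repeated division by 13 gives the digits low-to-high: 7622 = 4 + 1·13^1 + 6·13^2 + 3·13^3. Digit sequence: (4, 1, 6, 3).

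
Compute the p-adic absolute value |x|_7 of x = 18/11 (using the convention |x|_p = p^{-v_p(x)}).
|18/11|_7 = 1

Step 1 — compute v_7(x) by factoring powers of 7 out of the numerator and denominator: v_7(18/11) = 0. Step 2 — apply |x|_p = p^{-v_p(x)} = 7^{0} = 1.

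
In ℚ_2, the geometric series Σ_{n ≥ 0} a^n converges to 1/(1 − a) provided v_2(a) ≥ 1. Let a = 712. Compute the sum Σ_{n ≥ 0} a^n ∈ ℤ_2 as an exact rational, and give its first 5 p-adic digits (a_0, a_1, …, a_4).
Σ a^n = 1/(1 − a) = -1/711;  first 5 digits = (1, 0, 0, 1, 0)

v_2(a) = 3 ≥ 1, so the series converges in ℤ_2 to 1/(1 − a) = 1/(1 − 712) = -1/711. Expand this rational in ℤ_2: compute digits iteratively via d_i = x_i mod 2, x_{i+1} = (x_i − d_i)/2. The first 5 digits are (1, 0, 0, 1, 0).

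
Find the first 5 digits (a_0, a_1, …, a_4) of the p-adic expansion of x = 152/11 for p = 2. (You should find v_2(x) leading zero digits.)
(a_0, …, a_4) = (0, 0, 0, 1, 0)

v_2(152/11) = 3, so a_0 = ... = a_2 = 0. Factor out: x = 2^3 · u with u = 19/11 a unit in ℤ_2. Expand u iteratively via a_{v+i} = u_i mod 2, u_{i+1} = (u_i − a_{v+i})/2:
  u_0 = 19/11;  a_3 = 1;  u_1 = (u_0 − 1)/2 = 4/11
  u_1 = 4/11;  a_4 = 0;  u_2 = (u_1 − 0)/2 = 2/11
Digits: (0, 0, 0, 1, 0).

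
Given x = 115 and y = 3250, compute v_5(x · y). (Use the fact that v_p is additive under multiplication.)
v_5(373750) = 4

v_p(x) = 1 (factor: 115 = 5^1 · 23); v_p(y) = 3 (factor: 3250 = 5^3 · 26). Additivity: v_p(xy) = v_p(x) + v_p(y) = 1 + 3 = 4. (Direct check: xy = 373750 = 5^4 · (598).)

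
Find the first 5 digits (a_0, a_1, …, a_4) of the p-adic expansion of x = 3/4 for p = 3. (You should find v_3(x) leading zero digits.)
(a_0, …, a_4) = (0, 1, 2, 0, 2)

v_3(3/4) = 1, so a_0 = ... = a_0 = 0. Factor out: x = 3^1 · u with u = 1/4 a unit in ℤ_3. Expand u iteratively via a_{v+i} = u_i mod 3, u_{i+1} = (u_i − a_{v+i})/3:
  u_0 = 1/4;  a_1 = 1;  u_1 = (u_0 − 1)/3 = -1/4
  u_1 = -1/4;  a_2 = 2;  u_2 = (u_1 − 2)/3 = -3/4
  u_2 = -3/4;  a_3 = 0;  u_3 = (u_2 − 0)/3 = -1/4
  u_3 = -1/4;  a_4 = 2;  u_4 = (u_3 − 2)/3 = -3/4
Digits: (0, 1, 2, 0, 2).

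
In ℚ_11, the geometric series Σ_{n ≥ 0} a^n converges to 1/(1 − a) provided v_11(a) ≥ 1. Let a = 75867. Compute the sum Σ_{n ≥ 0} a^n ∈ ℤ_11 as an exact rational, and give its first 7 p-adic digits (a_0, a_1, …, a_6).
Σ a^n = 1/(1 − a) = -1/75866;  first 7 digits = (1, 0, 0, 2, 5, 0, 4)

v_11(a) = 3 ≥ 1, so the series converges in ℤ_11 to 1/(1 − a) = 1/(1 − 75867) = -1/75866. Expand this rational in ℤ_11: compute digits iteratively via d_i = x_i mod 11, x_{i+1} = (x_i − d_i)/11. The first 7 digits are (1, 0, 0, 2, 5, 0, 4).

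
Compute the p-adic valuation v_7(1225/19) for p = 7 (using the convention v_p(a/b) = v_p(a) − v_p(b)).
v_7(1225/19) = 2

Factor powers of 7 from the numerator and denominator of the reduced fraction: 1225 = 7^2 · 25 and 19 = 7^0 · 19. Apply v_p(a/b) = v_p(a) − v_p(b): v_7(1225/19) = 2 − 0 = 2.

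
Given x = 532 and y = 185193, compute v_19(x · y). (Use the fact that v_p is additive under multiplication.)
v_19(98522676) = 4

v_p(x) = 1 (factor: 532 = 19^1 · 28); v_p(y) = 3 (factor: 185193 = 19^3 · 27). Additivity: v_p(xy) = v_p(x) + v_p(y) = 1 + 3 = 4. (Direct check: xy = 98522676 = 19^4 · (756).)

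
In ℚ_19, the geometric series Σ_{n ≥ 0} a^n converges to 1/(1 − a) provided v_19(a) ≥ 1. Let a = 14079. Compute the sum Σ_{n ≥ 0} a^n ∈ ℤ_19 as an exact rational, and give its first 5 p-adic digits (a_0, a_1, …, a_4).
Σ a^n = 1/(1 − a) = -1/14078;  first 5 digits = (1, 0, 1, 2, 1)

v_19(a) = 2 ≥ 1, so the series converges in ℤ_19 to 1/(1 − a) = 1/(1 − 14079) = -1/14078. Expand this rational in ℤ_19: compute digits iteratively via d_i = x_i mod 19, x_{i+1} = (x_i − d_i)/19. The first 5 digits are (1, 0, 1, 2, 1).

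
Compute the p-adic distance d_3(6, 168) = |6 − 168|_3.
d_3(6, 168) = 1/81

Step 1 — x − y = 6 − 168 = -162. Step 2 — v_3(-162) = 4 (factor: -162 = −(3^4 · 2); the sign does not affect v_p). Step 3 — |x − y|_3 = 3^{-4} = 1/81.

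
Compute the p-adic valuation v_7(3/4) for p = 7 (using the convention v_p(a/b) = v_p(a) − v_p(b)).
v_7(3/4) = 0

Factor powers of 7 from the numerator and denominator of the reduced fraction: 3 = 7^0 · 3 and 4 = 7^0 · 4. Apply v_p(a/b) = v_p(a) − v_p(b): v_7(3/4) = 0 − 0 = 0.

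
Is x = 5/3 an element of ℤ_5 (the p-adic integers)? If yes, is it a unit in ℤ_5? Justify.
x ∈ ℤ_5 but not a unit; v_5(x) = 1 > 0

ℤ_5 = {x ∈ ℚ_5 : v_5(x) ≥ 0} and ℤ_5^× = {x ∈ ℤ_5 : v_5(x) = 0}. Here v_5(5/3) = v_5(num) − v_5(den) = 1; compare against these criteria.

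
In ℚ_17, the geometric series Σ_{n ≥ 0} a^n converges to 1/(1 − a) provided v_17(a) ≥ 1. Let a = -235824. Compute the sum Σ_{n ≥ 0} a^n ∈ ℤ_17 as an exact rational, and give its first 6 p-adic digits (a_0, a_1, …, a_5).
Σ a^n = 1/(1 − a) = 1/235825;  first 6 digits = (1, 0, 0, 3, 14, 16)

v_17(a) = 3 ≥ 1, so the series converges in ℤ_17 to 1/(1 − a) = 1/(1 − (-235824)) = 1/235825. Expand this rational in ℤ_17: compute digits iteratively via d_i = x_i mod 17, x_{i+1} = (x_i − d_i)/17. The first 6 digits are (1, 0, 0, 3, 14, 16).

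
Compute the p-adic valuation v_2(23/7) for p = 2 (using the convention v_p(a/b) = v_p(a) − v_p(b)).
v_2(23/7) = 0

Factor powers of 2 from the numerator and denominator of the reduced fraction: 23 = 2^0 · 23 and 7 = 2^0 · 7. Apply v_p(a/b) = v_p(a) − v_p(b): v_2(23/7) = 0 − 0 = 0.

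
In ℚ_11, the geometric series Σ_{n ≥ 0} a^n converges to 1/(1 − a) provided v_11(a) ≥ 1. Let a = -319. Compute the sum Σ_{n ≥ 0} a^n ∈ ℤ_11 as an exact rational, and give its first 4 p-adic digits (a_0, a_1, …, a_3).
Σ a^n = 1/(1 − a) = 1/320;  first 4 digits = (1, 4, 2, 8)

v_11(a) = 1 ≥ 1, so the series converges in ℤ_11 to 1/(1 − a) = 1/(1 − (-319)) = 1/320. Expand this rational in ℤ_11: compute digits iteratively via d_i = x_i mod 11, x_{i+1} = (x_i − d_i)/11. The first 4 digits are (1, 4, 2, 8).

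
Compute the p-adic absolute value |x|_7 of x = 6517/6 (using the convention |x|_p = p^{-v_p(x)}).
|6517/6|_7 = 1/343

Step 1 — compute v_7(x) by factoring powers of 7 out of the numerator and denominator: v_7(6517/6) = 3. Step 2 — apply |x|_p = p^{-v_p(x)} = 7^{-3} = 1/343.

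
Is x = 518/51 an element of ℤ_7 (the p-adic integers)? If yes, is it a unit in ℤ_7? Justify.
x ∈ ℤ_7 but not a unit; v_7(x) = 1 > 0

ℤ_7 = {x ∈ ℚ_7 : v_7(x) ≥ 0} and ℤ_7^× = {x ∈ ℤ_7 : v_7(x) = 0}. Here v_7(518/51) = v_7(num) − v_7(den) = 1; compare against these criteria.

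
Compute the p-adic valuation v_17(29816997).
v_17(29816997) = 5

v_17(n) is the largest exponent k such that 17^k divides n. Factor out: 29816997 = 17^5 · 21. (Sign doesn't affect v_p.) So v_17(29816997) = 5.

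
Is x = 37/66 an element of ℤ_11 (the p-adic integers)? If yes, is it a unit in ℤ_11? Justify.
x ∉ ℤ_11 (v_11(x) = -1 < 0)

ℤ_11 = {x ∈ ℚ_11 : v_11(x) ≥ 0} and ℤ_11^× = {x ∈ ℤ_11 : v_11(x) = 0}. Here v_11(37/66) = v_11(num) − v_11(den) = -1; compare against these criteria.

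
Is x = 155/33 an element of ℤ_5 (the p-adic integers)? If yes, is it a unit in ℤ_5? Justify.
x ∈ ℤ_5 but not a unit; v_5(x) = 1 > 0

ℤ_5 = {x ∈ ℚ_5 : v_5(x) ≥ 0} and ℤ_5^× = {x ∈ ℤ_5 : v_5(x) = 0}. Here v_5(155/33) = v_5(num) − v_5(den) = 1; compare against these criteria.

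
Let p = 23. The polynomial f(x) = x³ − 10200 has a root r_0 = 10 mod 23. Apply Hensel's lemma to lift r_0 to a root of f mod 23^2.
r_1 = 217 (mod 529)

Hensel: r_{i+1} = r_i − f(r_i)/f′(r_i) mod 23^{i+2}, where f′(x) = 3x². Iterate:
  r_0 = 10 (mod 23)
  r_1 = 217 (mod 529)
Final: r = 217 with f(r) ≡ 0 mod 23^2.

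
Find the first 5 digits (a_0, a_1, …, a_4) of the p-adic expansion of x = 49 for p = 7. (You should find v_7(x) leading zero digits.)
(a_0, …, a_4) = (0, 0, 1, 0, 0)

v_7(49) = 2, so a_0 = ... = a_1 = 0. Factor out: x = 7^2 · u with u = 1 a unit in ℤ_7. Expand u iteratively via a_{v+i} = u_i mod 7, u_{i+1} = (u_i − a_{v+i})/7:
  u_0 = 1;  a_2 = 1;  u_1 = (u_0 − 1)/7 = 0
  u_1 = 0;  a_3 = 0;  u_2 = (u_1 − 0)/7 = 0
  u_2 = 0;  a_4 = 0;  u_3 = (u_2 − 0)/7 = 0
Digits: (0, 0, 1, 0, 0).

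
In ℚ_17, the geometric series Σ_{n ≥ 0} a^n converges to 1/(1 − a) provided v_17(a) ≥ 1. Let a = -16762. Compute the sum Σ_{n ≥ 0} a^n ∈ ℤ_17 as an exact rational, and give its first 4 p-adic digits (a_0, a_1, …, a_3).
Σ a^n = 1/(1 − a) = 1/16763;  first 4 digits = (1, 0, 10, 13)

v_17(a) = 2 ≥ 1, so the series converges in ℤ_17 to 1/(1 − a) = 1/(1 − (-16762)) = 1/16763. Expand this rational in ℤ_17: compute digits iteratively via d_i = x_i mod 17, x_{i+1} = (x_i − d_i)/17. The first 4 digits are (1, 0, 10, 13).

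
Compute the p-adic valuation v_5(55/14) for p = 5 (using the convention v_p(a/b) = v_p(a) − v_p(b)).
v_5(55/14) = 1

Factor powers of 5 from the numerator and denominator of the reduced fraction: 55 = 5^1 · 11 and 14 = 5^0 · 14. Apply v_p(a/b) = v_p(a) − v_p(b): v_5(55/14) = 1 − 0 = 1.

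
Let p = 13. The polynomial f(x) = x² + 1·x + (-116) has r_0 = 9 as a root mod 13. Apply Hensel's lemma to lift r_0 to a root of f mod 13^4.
r_3 = 3337 (mod 28561)

Hensel: r_{i+1} = r_i − f(r_i)·(f′(r_i))^{-1} mod 13^{i+2}, f′(x) = 2x + 1. Iterate:
  r_0 = 9 (mod 13)
  r_1 = 126 (mod 169)
  r_2 = 1140 (mod 2197)
  r_3 = 3337 (mod 28561)
Final: r = 3337 satisfies f(r) ≡ 0 mod 13^4.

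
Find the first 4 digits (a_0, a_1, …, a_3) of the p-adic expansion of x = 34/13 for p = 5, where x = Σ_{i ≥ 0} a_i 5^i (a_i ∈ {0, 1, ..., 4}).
(a_0, …, a_3) = (3, 3, 4, 1)

v_5(34/13) = 0 (numerator and denominator both coprime to 5), so x ∈ ℤ_5^×. Compute digits iteratively via a_i = x_i mod 5, x_{i+1} = (x_i − a_i)/5, with x_0 = x:
  x_0 = 34/13;  a_0 = 3;  x_1 = (x_0 − 3)/5 = -1/13
  x_1 = -1/13;  a_1 = 3;  x_2 = (x_1 − 3)/5 = -8/13
  x_2 = -8/13;  a_2 = 4;  x_3 = (x_2 − 4)/5 = -12/13
  x_3 = -12/13;  a_3 = 1;  x_4 = (x_3 − 1)/5 = -5/13
Digits: (3, 3, 4, 1).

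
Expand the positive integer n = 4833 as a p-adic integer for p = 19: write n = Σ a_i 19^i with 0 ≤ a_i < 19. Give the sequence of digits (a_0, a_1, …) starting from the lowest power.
(a_0, a_1, …) = (7, 7, 13)

Repeated division by 19 gives the digits low-to-high: 4833 = 7 + 7·19^1 + 13·19^2. Digit sequence: (7, 7, 13).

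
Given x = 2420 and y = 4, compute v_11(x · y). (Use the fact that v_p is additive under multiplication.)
v_11(9680) = 2

v_p(x) = 2 (factor: 2420 = 11^2 · 20); v_p(y) = 0 (factor: 4 = 11^0 · 4). Additivity: v_p(xy) = v_p(x) + v_p(y) = 2 + 0 = 2. (Direct check: xy = 9680 = 11^2 · (80).)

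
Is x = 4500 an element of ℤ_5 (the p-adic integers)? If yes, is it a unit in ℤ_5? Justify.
x ∈ ℤ_5 but not a unit; v_5(x) = 3 > 0

ℤ_5 = {x ∈ ℚ_5 : v_5(x) ≥ 0} and ℤ_5^× = {x ∈ ℤ_5 : v_5(x) = 0}. Here v_5(4500) = v_5(num) − v_5(den) = 3; compare against these criteria.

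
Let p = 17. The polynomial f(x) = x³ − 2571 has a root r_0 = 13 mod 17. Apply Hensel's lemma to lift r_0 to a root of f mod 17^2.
r_1 = 81 (mod 289)

Hensel: r_{i+1} = r_i − f(r_i)/f′(r_i) mod 17^{i+2}, where f′(x) = 3x². Iterate:
  r_0 = 13 (mod 17)
  r_1 = 81 (mod 289)
Final: r = 81 with f(r) ≡ 0 mod 17^2.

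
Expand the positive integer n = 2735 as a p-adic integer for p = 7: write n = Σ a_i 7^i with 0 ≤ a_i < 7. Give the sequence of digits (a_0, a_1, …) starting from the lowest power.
(a_0, a_1, …) = (5, 5, 6, 0, 1)

Repeated division by 7 gives the digits low-to-high: 2735 = 5 + 5·7^1 + 6·7^2 + 1·7^4. Digit sequence: (5, 5, 6, 0, 1).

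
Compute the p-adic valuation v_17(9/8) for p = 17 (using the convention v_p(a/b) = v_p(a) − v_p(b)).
v_17(9/8) = 0

Factor powers of 17 from the numerator and denominator of the reduced fraction: 9 = 17^0 · 9 and 8 = 17^0 · 8. Apply v_p(a/b) = v_p(a) − v_p(b): v_17(9/8) = 0 − 0 = 0.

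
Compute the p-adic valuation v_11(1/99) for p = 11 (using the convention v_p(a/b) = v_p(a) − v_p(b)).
v_11(1/99) = -1

Factor powers of 11 from the numerator and denominator of the reduced fraction: 1 = 11^0 · 1 and 99 = 11^1 · 9. Apply v_p(a/b) = v_p(a) − v_p(b): v_11(1/99) = 0 − 1 = -1.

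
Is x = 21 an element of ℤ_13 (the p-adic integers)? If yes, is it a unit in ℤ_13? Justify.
x ∈ ℤ_13^× (unit); v_13(x) = 0

ℤ_13 = {x ∈ ℚ_13 : v_13(x) ≥ 0} and ℤ_13^× = {x ∈ ℤ_13 : v_13(x) = 0}. Here v_13(21) = v_13(num) − v_13(den) = 0; compare against these criteria.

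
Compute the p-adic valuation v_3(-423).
v_3(-423) = 2

v_3(n) is the largest exponent k such that 3^k divides n. Factor out: -423 = -3^2 · 47. (Sign doesn't affect v_p.) So v_3(-423) = 2.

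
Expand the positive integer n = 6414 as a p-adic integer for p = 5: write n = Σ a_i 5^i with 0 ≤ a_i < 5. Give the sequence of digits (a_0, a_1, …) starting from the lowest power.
(a_0, a_1, …) = (4, 2, 1, 1, 0, 2)

Repeated division by 5 gives the digits low-to-high: 6414 = 4 + 2·5^1 + 1·5^2 + 1·5^3 + 2·5^5. Digit sequence: (4, 2, 1, 1, 0, 2).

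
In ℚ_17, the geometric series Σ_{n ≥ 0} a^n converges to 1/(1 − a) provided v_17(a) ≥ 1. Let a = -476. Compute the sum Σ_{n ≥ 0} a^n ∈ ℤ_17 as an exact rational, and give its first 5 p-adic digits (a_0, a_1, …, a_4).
Σ a^n = 1/(1 − a) = 1/477;  first 5 digits = (1, 6, 0, 7, 7)

v_17(a) = 1 ≥ 1, so the series converges in ℤ_17 to 1/(1 − a) = 1/(1 − (-476)) = 1/477. Expand this rational in ℤ_17: compute digits iteratively via d_i = x_i mod 17, x_{i+1} = (x_i − d_i)/17. The first 5 digits are (1, 6, 0, 7, 7).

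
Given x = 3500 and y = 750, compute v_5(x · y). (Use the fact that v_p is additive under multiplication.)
v_5(2625000) = 6

v_p(x) = 3 (factor: 3500 = 5^3 · 28); v_p(y) = 3 (factor: 750 = 5^3 · 6). Additivity: v_p(xy) = v_p(x) + v_p(y) = 3 + 3 = 6. (Direct check: xy = 2625000 = 5^6 · (168).)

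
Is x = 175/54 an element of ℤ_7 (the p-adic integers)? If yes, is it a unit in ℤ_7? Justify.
x ∈ ℤ_7 but not a unit; v_7(x) = 1 > 0

ℤ_7 = {x ∈ ℚ_7 : v_7(x) ≥ 0} and ℤ_7^× = {x ∈ ℤ_7 : v_7(x) = 0}. Here v_7(175/54) = v_7(num) − v_7(den) = 1; compare against these criteria.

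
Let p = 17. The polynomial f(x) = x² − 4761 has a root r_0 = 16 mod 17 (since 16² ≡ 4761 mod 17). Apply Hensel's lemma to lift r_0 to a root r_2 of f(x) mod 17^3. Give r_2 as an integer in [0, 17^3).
r_2 = 4844 (mod 4913)

Hensel's recurrence: r_{i+1} = r_i − f(r_i)·(f′(r_i))^{-1} mod 17^{i+2}, with f′(x) = 2x. Iterate:
  r_0 = 16 (mod 17)
  r_1 = 220 (mod 289)
  r_2 = 4844 (mod 4913)
Final: r_2 = 4844, and one checks f(r_2) ≡ 0 mod 17^3.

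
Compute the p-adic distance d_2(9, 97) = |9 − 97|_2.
d_2(9, 97) = 1/8

Step 1 — x − y = 9 − 97 = -88. Step 2 — v_2(-88) = 3 (factor: -88 = −(2^3 · 11); the sign does not affect v_p). Step 3 — |x − y|_2 = 2^{-3} = 1/8.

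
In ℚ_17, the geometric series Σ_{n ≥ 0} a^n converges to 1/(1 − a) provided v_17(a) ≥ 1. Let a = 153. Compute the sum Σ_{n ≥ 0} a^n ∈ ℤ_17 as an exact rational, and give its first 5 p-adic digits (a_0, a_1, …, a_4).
Σ a^n = 1/(1 − a) = -1/152;  first 5 digits = (1, 9, 13, 2, 8)

v_17(a) = 1 ≥ 1, so the series converges in ℤ_17 to 1/(1 − a) = 1/(1 − 153) = -1/152. Expand this rational in ℤ_17: compute digits iteratively via d_i = x_i mod 17, x_{i+1} = (x_i − d_i)/17. The first 5 digits are (1, 9, 13, 2, 8).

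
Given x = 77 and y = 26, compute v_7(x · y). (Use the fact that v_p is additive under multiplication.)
v_7(2002) = 1

v_p(x) = 1 (factor: 77 = 7^1 · 11); v_p(y) = 0 (factor: 26 = 7^0 · 26). Additivity: v_p(xy) = v_p(x) + v_p(y) = 1 + 0 = 1. (Direct check: xy = 2002 = 7^1 · (286).)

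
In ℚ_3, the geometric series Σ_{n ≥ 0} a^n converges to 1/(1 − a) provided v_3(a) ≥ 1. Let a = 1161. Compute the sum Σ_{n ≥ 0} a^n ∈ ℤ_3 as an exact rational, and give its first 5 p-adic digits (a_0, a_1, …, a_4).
Σ a^n = 1/(1 − a) = -1/1160;  first 5 digits = (1, 0, 0, 1, 2)

v_3(a) = 3 ≥ 1, so the series converges in ℤ_3 to 1/(1 − a) = 1/(1 − 1161) = -1/1160. Expand this rational in ℤ_3: compute digits iteratively via d_i = x_i mod 3, x_{i+1} = (x_i − d_i)/3. The first 5 digits are (1, 0, 0, 1, 2).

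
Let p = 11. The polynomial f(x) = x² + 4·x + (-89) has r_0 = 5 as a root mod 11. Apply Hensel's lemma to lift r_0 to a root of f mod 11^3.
r_2 = 1028 (mod 1331)

Hensel: r_{i+1} = r_i − f(r_i)·(f′(r_i))^{-1} mod 11^{i+2}, f′(x) = 2x + 4. Iterate:
  r_0 = 5 (mod 11)
  r_1 = 60 (mod 121)
  r_2 = 1028 (mod 1331)
Final: r = 1028 satisfies f(r) ≡ 0 mod 11^3.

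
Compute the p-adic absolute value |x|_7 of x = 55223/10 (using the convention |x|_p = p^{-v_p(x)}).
|55223/10|_7 = 1/2401

Step 1 — compute v_7(x) by factoring powers of 7 out of the numerator and denominator: v_7(55223/10) = 4. Step 2 — apply |x|_p = p^{-v_p(x)} = 7^{-4} = 1/2401.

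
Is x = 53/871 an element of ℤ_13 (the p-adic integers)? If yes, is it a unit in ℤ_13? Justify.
x ∉ ℤ_13 (v_13(x) = -1 < 0)

ℤ_13 = {x ∈ ℚ_13 : v_13(x) ≥ 0} and ℤ_13^× = {x ∈ ℤ_13 : v_13(x) = 0}. Here v_13(53/871) = v_13(num) − v_13(den) = -1; compare against these criteria.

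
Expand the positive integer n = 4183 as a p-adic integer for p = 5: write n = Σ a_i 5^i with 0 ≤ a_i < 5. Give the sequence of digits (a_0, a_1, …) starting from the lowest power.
(a_0, a_1, …) = (3, 1, 2, 3, 1, 1)

Repeated division by 5 gives the digits low-to-high: 4183 = 3 + 1·5^1 + 2·5^2 + 3·5^3 + 1·5^4 + 1·5^5. Digit sequence: (3, 1, 2, 3, 1, 1).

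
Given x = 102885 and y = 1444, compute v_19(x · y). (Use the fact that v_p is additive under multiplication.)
v_19(148565940) = 5

v_p(x) = 3 (factor: 102885 = 19^3 · 15); v_p(y) = 2 (factor: 1444 = 19^2 · 4). Additivity: v_p(xy) = v_p(x) + v_p(y) = 3 + 2 = 5. (Direct check: xy = 148565940 = 19^5 · (60).)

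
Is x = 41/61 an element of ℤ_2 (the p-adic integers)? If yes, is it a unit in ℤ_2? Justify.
x ∈ ℤ_2^× (unit); v_2(x) = 0

ℤ_2 = {x ∈ ℚ_2 : v_2(x) ≥ 0} and ℤ_2^× = {x ∈ ℤ_2 : v_2(x) = 0}. Here v_2(41/61) = v_2(num) − v_2(den) = 0; compare against these criteria.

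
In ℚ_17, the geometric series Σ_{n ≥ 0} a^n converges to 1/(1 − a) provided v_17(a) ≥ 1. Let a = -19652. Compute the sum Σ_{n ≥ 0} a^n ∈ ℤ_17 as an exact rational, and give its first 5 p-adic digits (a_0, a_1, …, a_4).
Σ a^n = 1/(1 − a) = 1/19653;  first 5 digits = (1, 0, 0, 13, 16)

v_17(a) = 3 ≥ 1, so the series converges in ℤ_17 to 1/(1 − a) = 1/(1 − (-19652)) = 1/19653. Expand this rational in ℤ_17: compute digits iteratively via d_i = x_i mod 17, x_{i+1} = (x_i − d_i)/17. The first 5 digits are (1, 0, 0, 13, 16).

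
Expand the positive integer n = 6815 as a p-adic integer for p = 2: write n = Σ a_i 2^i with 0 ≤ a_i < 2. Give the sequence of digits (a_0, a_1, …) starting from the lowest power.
(a_0, a_1, …) = (1, 1, 1, 1, 1, 0, 0, 1, 0, 1, 0, 1, 1)

Repeated division by 2 gives the digits low-to-high: 6815 = 1 + 1·2^1 + 1·2^2 + 1·2^3 + 1·2^4 + 1·2^7 + 1·2^9 + 1·2^11 + 1·2^12. Digit sequence: (1, 1, 1, 1, 1, 0, 0, 1, 0, 1, 0, 1, 1).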